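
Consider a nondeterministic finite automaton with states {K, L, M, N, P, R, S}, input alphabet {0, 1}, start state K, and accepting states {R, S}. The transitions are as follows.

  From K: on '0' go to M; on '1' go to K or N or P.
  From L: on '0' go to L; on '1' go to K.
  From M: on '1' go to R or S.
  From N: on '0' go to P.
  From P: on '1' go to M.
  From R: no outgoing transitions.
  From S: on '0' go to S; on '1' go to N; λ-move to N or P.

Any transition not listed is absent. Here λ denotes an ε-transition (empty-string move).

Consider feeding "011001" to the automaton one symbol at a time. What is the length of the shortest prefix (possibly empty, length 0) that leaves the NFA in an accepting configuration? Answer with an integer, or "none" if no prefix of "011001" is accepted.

Start in {K}.
Read '0': {K} → {M}.
Read '1': {M} → {N, P, R, S}.
None of the earlier sets intersect F, but {N, P, R, S} does.

2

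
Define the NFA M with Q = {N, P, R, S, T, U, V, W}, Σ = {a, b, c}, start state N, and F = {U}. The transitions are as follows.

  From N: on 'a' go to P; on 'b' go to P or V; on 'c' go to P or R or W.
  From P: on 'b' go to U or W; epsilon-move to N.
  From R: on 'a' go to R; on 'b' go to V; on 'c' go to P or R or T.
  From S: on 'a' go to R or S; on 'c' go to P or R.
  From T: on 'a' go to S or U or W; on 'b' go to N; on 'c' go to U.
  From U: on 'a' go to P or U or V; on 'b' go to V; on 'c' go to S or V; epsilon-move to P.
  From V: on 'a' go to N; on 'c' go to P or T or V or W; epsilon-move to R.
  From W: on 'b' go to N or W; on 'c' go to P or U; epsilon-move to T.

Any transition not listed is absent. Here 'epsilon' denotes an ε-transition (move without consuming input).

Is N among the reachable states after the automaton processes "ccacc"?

Yes

Start in {N}.
Read 'c': N→{P, R, W}; union {P, R, W}; ε-closure = {N, P, R, T, W}.
Read 'c': N→{P, R, W}, P→∅, R→{P, R, T}, T→{U}, W→{P, U}; union {P, R, T, U, W}; ε-closure = {N, P, R, T, U, W}.
Read 'a': N→{P}, P→∅, R→{R}, T→{S, U, W}, U→{P, U, V}, W→∅; union {P, R, S, U, V, W}; ε-closure = {N, P, R, S, T, U, V, W}.
Read 'c': N→{P, R, W}, P→∅, R→{P, R, T}, S→{P, R}, T→{U}, U→{S, V}, V→{P, T, V, W}, W→{P, U}; union {P, R, S, T, U, V, W}; ε-closure = {N, P, R, S, T, U, V, W}.
Read 'c': N→{P, R, W}, P→∅, R→{P, R, T}, S→{P, R}, T→{U}, U→{S, V}, V→{P, T, V, W}, W→{P, U}; union {P, R, S, T, U, V, W}; ε-closure = {N, P, R, S, T, U, V, W}.
State N is in {N, P, R, S, T, U, V, W}.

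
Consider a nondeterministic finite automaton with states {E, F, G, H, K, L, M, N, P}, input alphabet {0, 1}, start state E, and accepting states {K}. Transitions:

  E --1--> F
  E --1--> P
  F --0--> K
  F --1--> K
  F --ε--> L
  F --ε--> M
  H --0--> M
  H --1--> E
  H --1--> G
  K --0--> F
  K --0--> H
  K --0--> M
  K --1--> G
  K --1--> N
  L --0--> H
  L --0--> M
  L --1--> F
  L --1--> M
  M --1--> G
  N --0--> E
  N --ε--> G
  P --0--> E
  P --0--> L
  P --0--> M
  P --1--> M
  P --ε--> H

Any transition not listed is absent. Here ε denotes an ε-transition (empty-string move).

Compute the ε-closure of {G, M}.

Begin with {G, M}.
No ε-moves leave this set, so the closure equals the set itself.

{G, M}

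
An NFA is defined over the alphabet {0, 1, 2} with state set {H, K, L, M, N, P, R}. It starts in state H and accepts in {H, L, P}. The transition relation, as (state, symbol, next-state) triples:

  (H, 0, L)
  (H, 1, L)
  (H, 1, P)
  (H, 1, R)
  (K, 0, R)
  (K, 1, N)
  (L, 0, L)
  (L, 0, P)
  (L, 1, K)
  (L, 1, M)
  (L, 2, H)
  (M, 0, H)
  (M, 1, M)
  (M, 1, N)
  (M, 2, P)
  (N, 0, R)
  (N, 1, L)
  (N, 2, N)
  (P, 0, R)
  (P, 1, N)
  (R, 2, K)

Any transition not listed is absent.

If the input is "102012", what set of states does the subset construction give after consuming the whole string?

Start in {H}.
Read '1': H→{L, P, R}; now {L, P, R}.
Read '0': L→{L, P}, P→{R}, R→∅; now {L, P, R}.
Read '2': L→{H}, P→∅, R→{K}; now {H, K}.
Read '0': H→{L}, K→{R}; now {L, R}.
Read '1': L→{K, M}, R→∅; now {K, M}.
Read '2': K→∅, M→{P}; now {P}.

{P}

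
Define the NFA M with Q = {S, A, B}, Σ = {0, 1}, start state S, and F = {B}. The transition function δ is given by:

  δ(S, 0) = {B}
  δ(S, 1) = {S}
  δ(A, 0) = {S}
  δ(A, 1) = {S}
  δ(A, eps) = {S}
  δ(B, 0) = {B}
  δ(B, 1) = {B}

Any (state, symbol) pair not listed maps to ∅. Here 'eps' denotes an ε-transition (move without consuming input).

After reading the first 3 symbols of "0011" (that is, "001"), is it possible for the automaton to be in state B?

Yes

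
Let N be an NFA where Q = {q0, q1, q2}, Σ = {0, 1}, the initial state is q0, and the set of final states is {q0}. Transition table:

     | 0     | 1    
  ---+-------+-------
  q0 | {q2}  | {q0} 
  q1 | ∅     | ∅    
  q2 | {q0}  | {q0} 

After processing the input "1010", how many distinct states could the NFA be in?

Start in {q0}.
Read '1': q0→{q0}; now {q0}.
Read '0': q0→{q2}; now {q2}.
Read '1': q2→{q0}; now {q0}.
Read '0': q0→{q2}; now {q2}.
That set has 1 state.

1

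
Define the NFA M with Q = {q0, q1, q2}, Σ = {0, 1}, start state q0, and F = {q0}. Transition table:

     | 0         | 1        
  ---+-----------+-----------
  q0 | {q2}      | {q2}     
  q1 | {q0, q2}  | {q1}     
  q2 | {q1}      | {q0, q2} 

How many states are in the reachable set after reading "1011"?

1

Start in {q0}.
Read '1': q0→{q2}; now {q2}.
Read '0': q2→{q1}; now {q1}.
Read '1': q1→{q1}; now {q1}.
Read '1': q1→{q1}; now {q1}.
That set has 1 state.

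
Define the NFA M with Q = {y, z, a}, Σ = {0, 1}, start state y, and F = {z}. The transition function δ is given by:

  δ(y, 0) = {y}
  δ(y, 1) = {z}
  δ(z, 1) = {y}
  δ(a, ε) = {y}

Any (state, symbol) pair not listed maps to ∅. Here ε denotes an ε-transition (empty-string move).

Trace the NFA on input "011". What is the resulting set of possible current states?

Start in {y}.
Read '0': {y} → {y}.
Read '1': {y} → {z}.
Read '1': {z} → {y}.

{y}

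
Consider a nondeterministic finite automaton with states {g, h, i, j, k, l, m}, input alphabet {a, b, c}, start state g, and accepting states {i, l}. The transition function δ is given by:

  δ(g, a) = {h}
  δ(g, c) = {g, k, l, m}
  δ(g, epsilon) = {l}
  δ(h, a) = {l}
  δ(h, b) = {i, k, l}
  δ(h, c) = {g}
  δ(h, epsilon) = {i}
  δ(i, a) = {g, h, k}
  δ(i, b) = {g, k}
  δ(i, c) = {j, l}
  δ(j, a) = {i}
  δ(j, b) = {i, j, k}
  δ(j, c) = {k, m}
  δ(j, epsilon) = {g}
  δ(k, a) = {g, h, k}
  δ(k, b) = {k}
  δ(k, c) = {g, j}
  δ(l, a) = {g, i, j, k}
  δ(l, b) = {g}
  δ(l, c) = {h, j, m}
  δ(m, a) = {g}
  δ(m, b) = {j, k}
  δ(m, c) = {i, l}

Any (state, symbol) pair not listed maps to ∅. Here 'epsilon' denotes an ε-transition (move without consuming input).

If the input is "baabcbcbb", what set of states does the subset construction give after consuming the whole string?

Start: ε-closure({g}) = {g, l}.
Read 'b': {g, l} → {g, l}.
Read 'a': {g, l} → {g, h, i, j, k, l}.
Read 'a': {g, h, i, j, k, l} → {g, h, i, j, k, l}.
Read 'b': {g, h, i, j, k, l} → {g, i, j, k, l}.
Read 'c': {g, i, j, k, l} → {g, h, i, j, k, l, m}.
Read 'b': {g, h, i, j, k, l, m} → {g, i, j, k, l}.
Read 'c': {g, i, j, k, l} → {g, h, i, j, k, l, m}.
Read 'b': {g, h, i, j, k, l, m} → {g, i, j, k, l}.
Read 'b': {g, i, j, k, l} → {g, i, j, k, l}.

{g, i, j, k, l}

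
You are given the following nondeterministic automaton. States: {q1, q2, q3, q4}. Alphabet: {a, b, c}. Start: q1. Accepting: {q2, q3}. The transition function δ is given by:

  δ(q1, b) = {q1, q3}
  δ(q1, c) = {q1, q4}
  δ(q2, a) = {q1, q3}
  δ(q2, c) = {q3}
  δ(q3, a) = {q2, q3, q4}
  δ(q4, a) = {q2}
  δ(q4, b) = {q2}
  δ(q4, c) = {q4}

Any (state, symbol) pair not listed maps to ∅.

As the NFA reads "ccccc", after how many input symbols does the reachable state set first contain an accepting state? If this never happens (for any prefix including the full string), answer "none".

none

Start in {q1}.
Read 'c': q1→{q1, q4}; now {q1, q4}.
Read 'c': q1→{q1, q4}, q4→{q4}; now {q1, q4}.
Read 'c': q1→{q1, q4}, q4→{q4}; now {q1, q4}.
Read 'c': q1→{q1, q4}, q4→{q4}; now {q1, q4}.
Read 'c': q1→{q1, q4}, q4→{q4}; now {q1, q4}.
No reachable set along the way intersects F.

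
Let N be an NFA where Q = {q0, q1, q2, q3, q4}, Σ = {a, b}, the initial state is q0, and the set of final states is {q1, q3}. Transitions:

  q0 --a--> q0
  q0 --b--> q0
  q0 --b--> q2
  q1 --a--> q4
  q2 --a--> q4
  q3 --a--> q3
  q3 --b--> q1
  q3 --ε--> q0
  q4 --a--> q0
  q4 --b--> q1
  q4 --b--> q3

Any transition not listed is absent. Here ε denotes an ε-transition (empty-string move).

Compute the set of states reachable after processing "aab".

{q0, q2}

Start in {q0}.
Read 'a': q0→{q0}; now {q0}.
Read 'a': q0→{q0}; now {q0}.
Read 'b': q0→{q0, q2}; now {q0, q2}.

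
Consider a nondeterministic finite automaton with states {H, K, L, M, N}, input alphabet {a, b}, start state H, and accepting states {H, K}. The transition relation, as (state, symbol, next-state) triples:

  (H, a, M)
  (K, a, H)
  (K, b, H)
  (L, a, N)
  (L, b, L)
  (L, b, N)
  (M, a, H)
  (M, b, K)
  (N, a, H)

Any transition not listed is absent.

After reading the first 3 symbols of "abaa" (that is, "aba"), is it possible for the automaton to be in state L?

Start in {H}.
Read 'a': H→{M}; now {M}.
Read 'b': M→{K}; now {K}.
Read 'a': K→{H}; now {H}.
State L is not in {H}.

No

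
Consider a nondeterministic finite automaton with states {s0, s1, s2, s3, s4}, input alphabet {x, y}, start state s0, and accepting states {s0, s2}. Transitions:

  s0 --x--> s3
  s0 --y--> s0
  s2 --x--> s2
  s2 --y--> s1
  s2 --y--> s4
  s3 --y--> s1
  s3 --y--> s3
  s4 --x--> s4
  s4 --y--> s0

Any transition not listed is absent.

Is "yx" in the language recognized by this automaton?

No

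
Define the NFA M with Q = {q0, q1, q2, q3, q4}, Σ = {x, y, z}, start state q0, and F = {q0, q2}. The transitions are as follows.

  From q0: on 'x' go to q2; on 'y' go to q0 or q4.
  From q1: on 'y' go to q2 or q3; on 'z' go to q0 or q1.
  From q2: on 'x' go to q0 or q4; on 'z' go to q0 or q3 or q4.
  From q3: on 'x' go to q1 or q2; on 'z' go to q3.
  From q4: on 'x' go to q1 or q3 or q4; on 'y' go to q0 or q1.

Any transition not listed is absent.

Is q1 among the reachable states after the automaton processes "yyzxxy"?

Start in {q0}.
Read 'y': q0→{q0, q4}; now {q0, q4}.
Read 'y': q0→{q0, q4}, q4→{q0, q1}; now {q0, q1, q4}.
Read 'z': q0→∅, q1→{q0, q1}, q4→∅; now {q0, q1}.
Read 'x': q0→{q2}, q1→∅; now {q2}.
Read 'x': q2→{q0, q4}; now {q0, q4}.
Read 'y': q0→{q0, q4}, q4→{q0, q1}; now {q0, q1, q4}.
State q1 is in {q0, q1, q4}.

Yes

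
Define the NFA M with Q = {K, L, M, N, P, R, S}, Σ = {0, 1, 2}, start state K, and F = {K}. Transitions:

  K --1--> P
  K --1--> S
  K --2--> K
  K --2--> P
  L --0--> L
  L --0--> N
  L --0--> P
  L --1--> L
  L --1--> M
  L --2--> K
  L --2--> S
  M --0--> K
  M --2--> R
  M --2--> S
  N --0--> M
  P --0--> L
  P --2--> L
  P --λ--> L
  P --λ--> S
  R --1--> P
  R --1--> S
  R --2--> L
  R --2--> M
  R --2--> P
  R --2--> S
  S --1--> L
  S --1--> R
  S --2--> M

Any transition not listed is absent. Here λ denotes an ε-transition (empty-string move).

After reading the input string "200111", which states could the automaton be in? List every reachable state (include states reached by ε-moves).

{L, M, R}

Start in {K}.
Read '2': K→{K, P}; union {K, P}; ε-closure = {K, L, P, S}.
Read '0': K→∅, L→{L, N, P}, P→{L}, S→∅; union {L, N, P}; ε-closure = {L, N, P, S}.
Read '0': L→{L, N, P}, N→{M}, P→{L}, S→∅; union {L, M, N, P}; ε-closure = {L, M, N, P, S}.
Read '1': L→{L, M}, M→∅, N→∅, P→∅, S→{L, R}; now {L, M, R}.
Read '1': L→{L, M}, M→∅, R→{P, S}; now {L, M, P, S}.
Read '1': L→{L, M}, M→∅, P→∅, S→{L, R}; now {L, M, R}.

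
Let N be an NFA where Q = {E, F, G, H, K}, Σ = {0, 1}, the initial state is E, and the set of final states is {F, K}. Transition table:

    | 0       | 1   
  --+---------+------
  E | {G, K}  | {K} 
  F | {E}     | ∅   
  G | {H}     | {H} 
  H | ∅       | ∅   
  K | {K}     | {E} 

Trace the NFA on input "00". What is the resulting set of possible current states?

{H, K}

Start in {E}.
Read '0': E→{G, K}; now {G, K}.
Read '0': G→{H}, K→{K}; now {H, K}.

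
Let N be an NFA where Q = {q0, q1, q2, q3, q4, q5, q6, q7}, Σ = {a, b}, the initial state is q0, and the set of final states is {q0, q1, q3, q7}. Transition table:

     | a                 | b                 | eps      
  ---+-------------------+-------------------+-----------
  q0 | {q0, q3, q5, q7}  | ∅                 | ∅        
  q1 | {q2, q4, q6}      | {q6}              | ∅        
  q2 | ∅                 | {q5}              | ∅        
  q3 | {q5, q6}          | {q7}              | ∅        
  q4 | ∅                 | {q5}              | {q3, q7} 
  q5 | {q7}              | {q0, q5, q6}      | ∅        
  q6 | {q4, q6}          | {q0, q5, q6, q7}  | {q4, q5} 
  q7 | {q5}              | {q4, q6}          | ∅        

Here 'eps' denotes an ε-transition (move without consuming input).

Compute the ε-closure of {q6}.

Begin with {q6}.
ε-move q6 → q4; add q4.
ε-move q6 → q5; add q5.
ε-move q4 → q3; add q3.
ε-move q4 → q7; add q7.

{q3, q4, q5, q6, q7}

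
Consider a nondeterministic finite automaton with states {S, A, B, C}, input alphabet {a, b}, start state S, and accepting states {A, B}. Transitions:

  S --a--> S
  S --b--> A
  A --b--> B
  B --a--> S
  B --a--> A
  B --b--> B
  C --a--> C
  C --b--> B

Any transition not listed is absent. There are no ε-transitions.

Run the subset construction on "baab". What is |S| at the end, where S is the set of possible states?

0

Start in {S}.
Read 'b': S→{A}; now {A}.
Read 'a': A→∅; now ∅.
The set is empty and remains empty for the remaining 2 symbols.
That set has 0 states.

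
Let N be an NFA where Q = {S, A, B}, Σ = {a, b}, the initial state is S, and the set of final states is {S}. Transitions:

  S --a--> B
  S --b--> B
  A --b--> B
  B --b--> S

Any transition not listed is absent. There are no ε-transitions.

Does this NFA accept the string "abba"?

Start in {S}.
Read 'a': {S} → {B}.
Read 'b': {B} → {S}.
Read 'b': {S} → {B}.
Read 'a': {B} → ∅.
The final set ∅ contains no accepting state.

No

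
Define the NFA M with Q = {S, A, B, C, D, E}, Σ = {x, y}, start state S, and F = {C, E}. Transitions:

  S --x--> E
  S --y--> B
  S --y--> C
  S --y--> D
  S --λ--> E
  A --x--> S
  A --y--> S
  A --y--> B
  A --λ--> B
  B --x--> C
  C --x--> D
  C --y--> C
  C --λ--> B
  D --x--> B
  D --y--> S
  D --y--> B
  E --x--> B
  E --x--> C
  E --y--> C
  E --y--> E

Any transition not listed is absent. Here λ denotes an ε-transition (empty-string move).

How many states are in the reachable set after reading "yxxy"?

4

Start: ε-closure({S}) = {S, E}.
Read 'y': {S, E} → {B, C, D, E}.
Read 'x': {B, C, D, E} → {B, C, D}.
Read 'x': {B, C, D} → {B, C, D}.
Read 'y': {B, C, D} → {S, B, C, E}.
That set has 4 states.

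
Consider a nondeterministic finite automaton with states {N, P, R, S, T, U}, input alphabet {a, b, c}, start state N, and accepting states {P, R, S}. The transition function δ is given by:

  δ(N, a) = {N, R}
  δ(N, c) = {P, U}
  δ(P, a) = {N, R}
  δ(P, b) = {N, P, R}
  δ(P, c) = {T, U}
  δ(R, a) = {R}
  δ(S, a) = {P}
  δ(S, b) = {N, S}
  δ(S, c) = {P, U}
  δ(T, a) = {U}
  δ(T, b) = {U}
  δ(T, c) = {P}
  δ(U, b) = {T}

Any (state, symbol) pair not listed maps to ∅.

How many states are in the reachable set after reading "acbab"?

Start in {N}.
Read 'a': N→{N, R}; now {N, R}.
Read 'c': N→{P, U}, R→∅; now {P, U}.
Read 'b': P→{N, P, R}, U→{T}; now {N, P, R, T}.
Read 'a': N→{N, R}, P→{N, R}, R→{R}, T→{U}; now {N, R, U}.
Read 'b': N→∅, R→∅, U→{T}; now {T}.
That set has 1 state.

1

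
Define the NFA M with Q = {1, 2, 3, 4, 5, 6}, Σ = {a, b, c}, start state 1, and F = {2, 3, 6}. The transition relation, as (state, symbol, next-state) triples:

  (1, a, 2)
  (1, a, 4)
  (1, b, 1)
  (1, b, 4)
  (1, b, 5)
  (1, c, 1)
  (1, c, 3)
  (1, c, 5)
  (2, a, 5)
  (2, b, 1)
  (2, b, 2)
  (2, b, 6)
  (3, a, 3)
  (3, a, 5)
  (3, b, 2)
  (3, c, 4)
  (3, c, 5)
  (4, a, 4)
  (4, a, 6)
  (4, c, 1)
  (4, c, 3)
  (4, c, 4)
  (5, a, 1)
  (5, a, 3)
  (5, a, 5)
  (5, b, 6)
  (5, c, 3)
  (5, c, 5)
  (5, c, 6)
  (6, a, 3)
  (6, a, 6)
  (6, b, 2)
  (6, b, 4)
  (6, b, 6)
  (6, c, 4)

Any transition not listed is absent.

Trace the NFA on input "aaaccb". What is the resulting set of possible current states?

{1, 2, 4, 5, 6}

Start in {1}.
Read 'a': {1} → {2, 4}.
Read 'a': {2, 4} → {4, 5, 6}.
Read 'a': {4, 5, 6} → {1, 3, 4, 5, 6}.
Read 'c': {1, 3, 4, 5, 6} → {1, 3, 4, 5, 6}.
Read 'c': {1, 3, 4, 5, 6} → {1, 3, 4, 5, 6}.
Read 'b': {1, 3, 4, 5, 6} → {1, 2, 4, 5, 6}.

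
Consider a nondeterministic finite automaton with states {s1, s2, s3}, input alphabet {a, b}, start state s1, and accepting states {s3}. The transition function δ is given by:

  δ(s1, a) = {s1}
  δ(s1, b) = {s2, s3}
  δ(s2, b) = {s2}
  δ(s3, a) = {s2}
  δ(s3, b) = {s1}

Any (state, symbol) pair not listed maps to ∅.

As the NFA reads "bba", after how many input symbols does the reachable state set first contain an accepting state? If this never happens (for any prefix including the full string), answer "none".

1

Start in {s1}.
Read 'b': s1→{s2, s3}; now {s2, s3}.
None of the earlier sets intersect F, but {s2, s3} does.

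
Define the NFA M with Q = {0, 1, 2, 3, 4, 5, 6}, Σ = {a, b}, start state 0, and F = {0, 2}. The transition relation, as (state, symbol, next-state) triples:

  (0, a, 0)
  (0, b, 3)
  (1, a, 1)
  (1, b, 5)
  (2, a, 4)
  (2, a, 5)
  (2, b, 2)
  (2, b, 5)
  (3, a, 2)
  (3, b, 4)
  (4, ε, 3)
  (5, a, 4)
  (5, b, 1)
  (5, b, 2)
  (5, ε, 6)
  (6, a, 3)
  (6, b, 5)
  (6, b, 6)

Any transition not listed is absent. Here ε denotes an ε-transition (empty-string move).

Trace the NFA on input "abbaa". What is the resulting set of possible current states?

{3, 4, 5, 6}

Start in {0}.
Read 'a': {0} → {0}.
Read 'b': {0} → {3}.
Read 'b': {3} → {3, 4}.
Read 'a': {3, 4} → {2}.
Read 'a': {2} → {3, 4, 5, 6}.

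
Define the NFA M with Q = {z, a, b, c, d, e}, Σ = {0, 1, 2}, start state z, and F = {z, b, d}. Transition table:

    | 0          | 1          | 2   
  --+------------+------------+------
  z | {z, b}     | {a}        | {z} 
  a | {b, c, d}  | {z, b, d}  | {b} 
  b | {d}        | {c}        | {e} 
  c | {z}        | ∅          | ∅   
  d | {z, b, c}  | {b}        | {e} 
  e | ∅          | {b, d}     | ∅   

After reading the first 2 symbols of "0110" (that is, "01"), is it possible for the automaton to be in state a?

Start in {z}.
Read '0': z→{z, b}; now {z, b}.
Read '1': z→{a}, b→{c}; now {a, c}.
State a is in {a, c}.

Yes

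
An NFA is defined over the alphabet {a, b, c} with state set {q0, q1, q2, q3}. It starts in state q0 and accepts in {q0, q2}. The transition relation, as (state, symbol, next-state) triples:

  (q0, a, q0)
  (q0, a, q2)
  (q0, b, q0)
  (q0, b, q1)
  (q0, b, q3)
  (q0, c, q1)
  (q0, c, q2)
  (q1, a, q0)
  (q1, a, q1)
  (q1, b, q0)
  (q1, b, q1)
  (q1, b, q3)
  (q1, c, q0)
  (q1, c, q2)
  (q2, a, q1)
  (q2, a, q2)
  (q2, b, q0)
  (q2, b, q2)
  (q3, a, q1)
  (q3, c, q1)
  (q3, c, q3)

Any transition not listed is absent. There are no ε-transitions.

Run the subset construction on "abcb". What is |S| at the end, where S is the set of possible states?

Start in {q0}.
Read 'a': q0→{q0, q2}; now {q0, q2}.
Read 'b': q0→{q0, q1, q3}, q2→{q0, q2}; now {q0, q1, q2, q3}.
Read 'c': q0→{q1, q2}, q1→{q0, q2}, q2→∅, q3→{q1, q3}; now {q0, q1, q2, q3}.
Read 'b': q0→{q0, q1, q3}, q1→{q0, q1, q3}, q2→{q0, q2}, q3→∅; now {q0, q1, q2, q3}.
That set has 4 states.

4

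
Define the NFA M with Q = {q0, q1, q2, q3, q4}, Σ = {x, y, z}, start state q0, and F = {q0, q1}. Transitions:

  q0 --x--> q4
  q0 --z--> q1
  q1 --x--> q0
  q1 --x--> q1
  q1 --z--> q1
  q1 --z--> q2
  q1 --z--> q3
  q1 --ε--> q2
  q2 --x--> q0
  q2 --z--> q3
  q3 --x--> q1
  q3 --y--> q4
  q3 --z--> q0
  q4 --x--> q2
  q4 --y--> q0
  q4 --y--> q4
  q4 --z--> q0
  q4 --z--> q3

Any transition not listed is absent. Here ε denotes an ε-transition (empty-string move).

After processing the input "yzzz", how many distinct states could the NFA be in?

0

Start in {q0}.
Read 'y': q0→∅; now ∅.
The set is empty and remains empty for the remaining 3 symbols.
That set has 0 states.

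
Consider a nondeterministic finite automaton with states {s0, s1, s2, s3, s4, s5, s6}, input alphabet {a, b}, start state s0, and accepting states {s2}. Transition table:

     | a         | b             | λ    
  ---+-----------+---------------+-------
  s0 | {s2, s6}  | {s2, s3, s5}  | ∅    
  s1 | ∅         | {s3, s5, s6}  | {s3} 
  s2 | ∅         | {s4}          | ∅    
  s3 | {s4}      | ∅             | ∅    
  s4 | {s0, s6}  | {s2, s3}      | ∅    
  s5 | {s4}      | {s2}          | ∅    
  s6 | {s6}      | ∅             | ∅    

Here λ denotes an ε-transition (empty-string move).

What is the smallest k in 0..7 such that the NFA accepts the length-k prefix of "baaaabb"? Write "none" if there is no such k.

Start in {s0}.
Read 'b': {s0} → {s2, s3, s5}.
None of the earlier sets intersect F, but {s2, s3, s5} does.

1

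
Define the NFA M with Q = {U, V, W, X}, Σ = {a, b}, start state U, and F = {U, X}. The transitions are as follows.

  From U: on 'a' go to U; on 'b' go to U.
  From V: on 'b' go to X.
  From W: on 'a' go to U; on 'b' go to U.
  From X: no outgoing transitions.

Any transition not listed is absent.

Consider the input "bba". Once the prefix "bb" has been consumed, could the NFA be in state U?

Yes

Start in {U}.
Read 'b': U→{U}; now {U}.
Read 'b': U→{U}; now {U}.
State U is in {U}.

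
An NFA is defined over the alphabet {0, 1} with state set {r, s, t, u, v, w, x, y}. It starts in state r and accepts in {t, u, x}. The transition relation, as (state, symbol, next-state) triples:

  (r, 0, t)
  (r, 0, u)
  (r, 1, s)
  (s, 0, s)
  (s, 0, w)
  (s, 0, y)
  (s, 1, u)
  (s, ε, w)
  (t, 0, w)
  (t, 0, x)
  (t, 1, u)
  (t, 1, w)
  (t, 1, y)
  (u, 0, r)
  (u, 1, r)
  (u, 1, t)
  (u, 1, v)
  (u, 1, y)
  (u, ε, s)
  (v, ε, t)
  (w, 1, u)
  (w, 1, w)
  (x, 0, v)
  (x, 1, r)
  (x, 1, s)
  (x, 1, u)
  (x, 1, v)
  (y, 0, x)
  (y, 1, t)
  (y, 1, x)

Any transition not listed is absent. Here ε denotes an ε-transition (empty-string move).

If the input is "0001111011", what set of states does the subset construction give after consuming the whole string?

{r, s, t, u, v, w, x, y}

Start in {r}.
Read '0': {r} → {s, t, u, w}.
Read '0': {s, t, u, w} → {r, s, w, x, y}.
Read '0': {r, s, w, x, y} → {s, t, u, v, w, x, y}.
Read '1': {s, t, u, v, w, x, y} → {r, s, t, u, v, w, x, y}.
Read '1': {r, s, t, u, v, w, x, y} → {r, s, t, u, v, w, x, y}.
Read '1': {r, s, t, u, v, w, x, y} → {r, s, t, u, v, w, x, y}.
Read '1': {r, s, t, u, v, w, x, y} → {r, s, t, u, v, w, x, y}.
Read '0': {r, s, t, u, v, w, x, y} → {r, s, t, u, v, w, x, y}.
Read '1': {r, s, t, u, v, w, x, y} → {r, s, t, u, v, w, x, y}.
Read '1': {r, s, t, u, v, w, x, y} → {r, s, t, u, v, w, x, y}.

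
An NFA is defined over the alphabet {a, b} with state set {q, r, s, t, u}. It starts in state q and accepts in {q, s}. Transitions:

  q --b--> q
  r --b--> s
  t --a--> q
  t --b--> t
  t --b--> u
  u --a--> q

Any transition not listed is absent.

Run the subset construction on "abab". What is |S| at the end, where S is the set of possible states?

0

Start in {q}.
Read 'a': q→∅; now ∅.
The set is empty and remains empty for the remaining 3 symbols.
That set has 0 states.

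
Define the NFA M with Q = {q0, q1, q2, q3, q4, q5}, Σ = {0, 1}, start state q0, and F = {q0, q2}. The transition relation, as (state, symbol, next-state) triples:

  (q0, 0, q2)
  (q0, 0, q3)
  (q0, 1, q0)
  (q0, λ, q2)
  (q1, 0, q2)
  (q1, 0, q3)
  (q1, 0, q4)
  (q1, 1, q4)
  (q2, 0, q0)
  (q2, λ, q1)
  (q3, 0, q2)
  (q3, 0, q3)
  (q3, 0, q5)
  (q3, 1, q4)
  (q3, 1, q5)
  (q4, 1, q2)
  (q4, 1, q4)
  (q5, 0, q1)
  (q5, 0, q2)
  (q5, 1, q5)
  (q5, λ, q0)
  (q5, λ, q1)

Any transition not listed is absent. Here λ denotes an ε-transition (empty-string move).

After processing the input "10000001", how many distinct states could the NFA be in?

5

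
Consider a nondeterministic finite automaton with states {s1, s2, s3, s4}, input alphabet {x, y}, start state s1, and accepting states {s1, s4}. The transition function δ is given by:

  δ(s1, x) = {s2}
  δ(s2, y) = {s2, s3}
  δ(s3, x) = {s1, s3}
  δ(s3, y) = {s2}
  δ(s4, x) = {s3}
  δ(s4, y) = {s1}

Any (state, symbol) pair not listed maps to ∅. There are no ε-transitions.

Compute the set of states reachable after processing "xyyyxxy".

Start in {s1}.
Read 'x': s1→{s2}; now {s2}.
Read 'y': s2→{s2, s3}; now {s2, s3}.
Read 'y': s2→{s2, s3}, s3→{s2}; now {s2, s3}.
Read 'y': s2→{s2, s3}, s3→{s2}; now {s2, s3}.
Read 'x': s2→∅, s3→{s1, s3}; now {s1, s3}.
Read 'x': s1→{s2}, s3→{s1, s3}; now {s1, s2, s3}.
Read 'y': s1→∅, s2→{s2, s3}, s3→{s2}; now {s2, s3}.

{s2, s3}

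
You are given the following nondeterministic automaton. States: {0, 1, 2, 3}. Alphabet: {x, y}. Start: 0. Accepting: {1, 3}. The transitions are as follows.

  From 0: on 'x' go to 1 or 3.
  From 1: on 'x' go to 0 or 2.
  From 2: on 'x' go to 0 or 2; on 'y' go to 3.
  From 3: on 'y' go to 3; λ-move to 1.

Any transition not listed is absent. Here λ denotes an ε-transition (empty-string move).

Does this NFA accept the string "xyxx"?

Start in {0}.
Read 'x': 0→{1, 3}; now {1, 3}.
Read 'y': 1→∅, 3→{3}; union {3}; ε-closure = {1, 3}.
Read 'x': 1→{0, 2}, 3→∅; now {0, 2}.
Read 'x': 0→{1, 3}, 2→{0, 2}; now {0, 1, 2, 3}.
The final set {0, 1, 2, 3} contains the accepting states 1, 3.

Yes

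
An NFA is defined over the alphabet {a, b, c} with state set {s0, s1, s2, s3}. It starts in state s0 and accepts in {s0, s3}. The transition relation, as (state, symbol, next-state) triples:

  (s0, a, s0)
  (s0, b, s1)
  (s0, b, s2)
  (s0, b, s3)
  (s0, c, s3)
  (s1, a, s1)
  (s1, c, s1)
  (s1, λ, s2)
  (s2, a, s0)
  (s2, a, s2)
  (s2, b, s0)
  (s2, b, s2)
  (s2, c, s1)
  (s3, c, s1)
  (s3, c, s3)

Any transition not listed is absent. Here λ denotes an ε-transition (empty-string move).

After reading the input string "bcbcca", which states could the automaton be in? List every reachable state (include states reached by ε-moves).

{s0, s1, s2}

Start in {s0}.
Read 'b': {s0} → {s1, s2, s3}.
Read 'c': {s1, s2, s3} → {s1, s2, s3}.
Read 'b': {s1, s2, s3} → {s0, s2}.
Read 'c': {s0, s2} → {s1, s2, s3}.
Read 'c': {s1, s2, s3} → {s1, s2, s3}.
Read 'a': {s1, s2, s3} → {s0, s1, s2}.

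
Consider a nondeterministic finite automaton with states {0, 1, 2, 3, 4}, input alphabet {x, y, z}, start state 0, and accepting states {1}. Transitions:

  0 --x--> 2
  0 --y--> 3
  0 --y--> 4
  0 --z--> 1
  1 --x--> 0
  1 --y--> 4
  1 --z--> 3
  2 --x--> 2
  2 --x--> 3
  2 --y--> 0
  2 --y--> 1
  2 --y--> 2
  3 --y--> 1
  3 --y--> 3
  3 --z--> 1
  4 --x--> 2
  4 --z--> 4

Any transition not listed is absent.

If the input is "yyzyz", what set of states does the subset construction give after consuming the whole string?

Start in {0}.
Read 'y': 0→{3, 4}; now {3, 4}.
Read 'y': 3→{1, 3}, 4→∅; now {1, 3}.
Read 'z': 1→{3}, 3→{1}; now {1, 3}.
Read 'y': 1→{4}, 3→{1, 3}; now {1, 3, 4}.
Read 'z': 1→{3}, 3→{1}, 4→{4}; now {1, 3, 4}.

{1, 3, 4}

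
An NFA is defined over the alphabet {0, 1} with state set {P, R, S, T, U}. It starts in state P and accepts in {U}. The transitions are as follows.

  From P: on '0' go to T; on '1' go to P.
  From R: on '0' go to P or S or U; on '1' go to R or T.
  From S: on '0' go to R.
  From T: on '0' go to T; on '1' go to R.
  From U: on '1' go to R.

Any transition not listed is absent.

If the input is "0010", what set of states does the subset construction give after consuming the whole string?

Start in {P}.
Read '0': P→{T}; now {T}.
Read '0': T→{T}; now {T}.
Read '1': T→{R}; now {R}.
Read '0': R→{P, S, U}; now {P, S, U}.

{P, S, U}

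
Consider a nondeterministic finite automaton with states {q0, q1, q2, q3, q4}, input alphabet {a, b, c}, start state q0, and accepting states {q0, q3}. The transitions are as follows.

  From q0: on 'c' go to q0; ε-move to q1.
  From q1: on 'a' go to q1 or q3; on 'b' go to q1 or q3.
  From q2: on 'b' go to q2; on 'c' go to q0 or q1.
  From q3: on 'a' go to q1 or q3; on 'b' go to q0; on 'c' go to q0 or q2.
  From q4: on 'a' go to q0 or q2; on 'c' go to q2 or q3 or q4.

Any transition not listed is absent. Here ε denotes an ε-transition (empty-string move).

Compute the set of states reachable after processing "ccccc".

{q0, q1}

Start: ε-closure({q0}) = {q0, q1}.
Read 'c': q0→{q0}, q1→∅; union {q0}; ε-closure = {q0, q1}.
Read 'c': q0→{q0}, q1→∅; union {q0}; ε-closure = {q0, q1}.
Read 'c': q0→{q0}, q1→∅; union {q0}; ε-closure = {q0, q1}.
Read 'c': q0→{q0}, q1→∅; union {q0}; ε-closure = {q0, q1}.
Read 'c': q0→{q0}, q1→∅; union {q0}; ε-closure = {q0, q1}.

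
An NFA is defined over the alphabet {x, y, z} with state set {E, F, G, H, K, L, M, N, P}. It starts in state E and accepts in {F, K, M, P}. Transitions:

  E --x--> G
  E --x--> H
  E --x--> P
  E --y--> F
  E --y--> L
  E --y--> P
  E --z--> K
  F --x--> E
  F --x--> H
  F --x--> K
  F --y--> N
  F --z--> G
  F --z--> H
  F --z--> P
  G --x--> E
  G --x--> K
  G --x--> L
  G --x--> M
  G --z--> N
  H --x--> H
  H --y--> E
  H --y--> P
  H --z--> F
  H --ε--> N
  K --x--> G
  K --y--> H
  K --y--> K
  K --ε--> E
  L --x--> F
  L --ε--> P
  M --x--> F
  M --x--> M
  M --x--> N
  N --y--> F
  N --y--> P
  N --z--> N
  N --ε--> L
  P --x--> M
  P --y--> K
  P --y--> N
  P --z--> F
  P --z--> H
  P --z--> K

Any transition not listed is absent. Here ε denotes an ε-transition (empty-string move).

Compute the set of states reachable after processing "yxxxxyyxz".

Start in {E}.
Read 'y': E→{F, L, P}; now {F, L, P}.
Read 'x': F→{E, H, K}, L→{F}, P→{M}; union {E, F, H, K, M}; ε-closure = {E, F, H, K, L, M, N, P}.
Read 'x': E→{G, H, P}, F→{E, H, K}, H→{H}, K→{G}, L→{F}, M→{F, M, N}, N→∅, P→{M}; union {E, F, G, H, K, M, N, P}; ε-closure = {E, F, G, H, K, L, M, N, P}.
Read 'x': E→{G, H, P}, F→{E, H, K}, G→{E, K, L, M}, H→{H}, K→{G}, L→{F}, M→{F, M, N}, N→∅, P→{M}; now {E, F, G, H, K, L, M, N, P}.
Read 'x': E→{G, H, P}, F→{E, H, K}, G→{E, K, L, M}, H→{H}, K→{G}, L→{F}, M→{F, M, N}, N→∅, P→{M}; now {E, F, G, H, K, L, M, N, P}.
Read 'y': E→{F, L, P}, F→{N}, G→∅, H→{E, P}, K→{H, K}, L→∅, M→∅, N→{F, P}, P→{K, N}; now {E, F, H, K, L, N, P}.
Read 'y': E→{F, L, P}, F→{N}, H→{E, P}, K→{H, K}, L→∅, N→{F, P}, P→{K, N}; now {E, F, H, K, L, N, P}.
Read 'x': E→{G, H, P}, F→{E, H, K}, H→{H}, K→{G}, L→{F}, N→∅, P→{M}; union {E, F, G, H, K, M, P}; ε-closure = {E, F, G, H, K, L, M, N, P}.
Read 'z': E→{K}, F→{G, H, P}, G→{N}, H→{F}, K→∅, L→∅, M→∅, N→{N}, P→{F, H, K}; union {F, G, H, K, N, P}; ε-closure = {E, F, G, H, K, L, N, P}.

{E, F, G, H, K, L, N, P}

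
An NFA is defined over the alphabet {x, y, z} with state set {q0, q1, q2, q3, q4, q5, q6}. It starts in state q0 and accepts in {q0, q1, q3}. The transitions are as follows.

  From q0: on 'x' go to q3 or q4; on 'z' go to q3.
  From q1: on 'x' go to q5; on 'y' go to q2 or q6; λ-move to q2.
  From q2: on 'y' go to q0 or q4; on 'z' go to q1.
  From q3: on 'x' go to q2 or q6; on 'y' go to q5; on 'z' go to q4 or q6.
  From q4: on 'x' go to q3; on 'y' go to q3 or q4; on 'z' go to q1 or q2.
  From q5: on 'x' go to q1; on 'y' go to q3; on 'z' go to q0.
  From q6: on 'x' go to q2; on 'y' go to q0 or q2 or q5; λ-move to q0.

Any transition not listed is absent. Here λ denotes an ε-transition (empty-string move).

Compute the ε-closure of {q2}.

{q2}

Begin with {q2}.
No ε-moves leave this set, so the closure equals the set itself.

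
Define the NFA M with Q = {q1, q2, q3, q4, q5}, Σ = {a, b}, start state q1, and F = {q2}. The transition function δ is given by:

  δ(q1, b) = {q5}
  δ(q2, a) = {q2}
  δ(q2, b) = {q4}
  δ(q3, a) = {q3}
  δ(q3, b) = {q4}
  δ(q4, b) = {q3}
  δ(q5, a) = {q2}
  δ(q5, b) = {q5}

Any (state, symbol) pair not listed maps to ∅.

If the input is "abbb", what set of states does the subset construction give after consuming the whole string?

Start in {q1}.
Read 'a': q1→∅; now ∅.
The set is empty and remains empty for the remaining 3 symbols.

∅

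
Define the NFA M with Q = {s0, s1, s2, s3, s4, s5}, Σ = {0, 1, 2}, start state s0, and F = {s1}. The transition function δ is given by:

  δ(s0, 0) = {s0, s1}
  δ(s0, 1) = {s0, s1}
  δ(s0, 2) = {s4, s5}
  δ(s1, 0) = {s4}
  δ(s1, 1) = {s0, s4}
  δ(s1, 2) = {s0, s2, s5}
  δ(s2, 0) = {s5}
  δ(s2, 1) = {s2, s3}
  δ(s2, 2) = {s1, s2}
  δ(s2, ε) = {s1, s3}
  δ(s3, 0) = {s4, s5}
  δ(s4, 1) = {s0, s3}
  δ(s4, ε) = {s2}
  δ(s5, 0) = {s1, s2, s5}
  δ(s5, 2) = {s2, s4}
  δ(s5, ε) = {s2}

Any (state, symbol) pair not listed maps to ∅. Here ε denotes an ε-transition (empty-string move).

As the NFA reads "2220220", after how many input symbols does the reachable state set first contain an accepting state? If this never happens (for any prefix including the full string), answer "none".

1

Start in {s0}.
Read '2': s0→{s4, s5}; union {s4, s5}; ε-closure = {s1, s2, s3, s4, s5}.
None of the earlier sets intersect F, but {s1, s2, s3, s4, s5} does.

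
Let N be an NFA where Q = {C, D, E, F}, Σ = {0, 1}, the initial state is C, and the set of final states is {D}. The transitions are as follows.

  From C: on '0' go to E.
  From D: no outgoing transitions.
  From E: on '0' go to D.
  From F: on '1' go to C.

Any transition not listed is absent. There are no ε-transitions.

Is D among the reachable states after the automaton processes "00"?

Yes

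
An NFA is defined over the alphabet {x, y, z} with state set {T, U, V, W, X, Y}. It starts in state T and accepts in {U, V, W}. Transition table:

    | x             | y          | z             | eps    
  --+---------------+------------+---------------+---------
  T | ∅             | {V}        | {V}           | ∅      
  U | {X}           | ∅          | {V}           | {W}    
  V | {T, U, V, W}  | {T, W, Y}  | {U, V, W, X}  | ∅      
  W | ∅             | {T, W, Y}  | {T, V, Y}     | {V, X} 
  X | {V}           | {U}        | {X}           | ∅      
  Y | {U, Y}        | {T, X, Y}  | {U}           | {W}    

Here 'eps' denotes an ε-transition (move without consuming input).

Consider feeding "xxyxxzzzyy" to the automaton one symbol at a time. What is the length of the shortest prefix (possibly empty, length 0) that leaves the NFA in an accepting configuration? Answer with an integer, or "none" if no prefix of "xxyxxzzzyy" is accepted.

none

Start in {T}.
Read 'x': {T} → ∅.
The set is empty and remains empty for the remaining 9 symbols.
No reachable set along the way intersects F.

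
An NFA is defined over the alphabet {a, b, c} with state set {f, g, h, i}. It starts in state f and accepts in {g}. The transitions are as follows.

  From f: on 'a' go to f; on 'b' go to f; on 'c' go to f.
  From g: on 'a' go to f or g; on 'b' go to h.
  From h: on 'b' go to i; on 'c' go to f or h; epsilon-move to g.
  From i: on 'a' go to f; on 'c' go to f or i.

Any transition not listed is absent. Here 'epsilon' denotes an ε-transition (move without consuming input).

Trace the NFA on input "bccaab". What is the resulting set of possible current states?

{f}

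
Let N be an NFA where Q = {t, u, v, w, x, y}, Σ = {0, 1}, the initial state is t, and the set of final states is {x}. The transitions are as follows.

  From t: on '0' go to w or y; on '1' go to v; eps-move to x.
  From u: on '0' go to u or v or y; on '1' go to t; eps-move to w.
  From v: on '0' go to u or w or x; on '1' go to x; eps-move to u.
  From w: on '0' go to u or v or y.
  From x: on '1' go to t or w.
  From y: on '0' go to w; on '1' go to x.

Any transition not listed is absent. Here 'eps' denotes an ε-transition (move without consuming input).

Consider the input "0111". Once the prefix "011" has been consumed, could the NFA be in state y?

Start: ε-closure({t}) = {t, x}.
Read '0': t→{w, y}, x→∅; now {w, y}.
Read '1': w→∅, y→{x}; now {x}.
Read '1': x→{t, w}; union {t, w}; ε-closure = {t, w, x}.
State y is not in {t, w, x}.

No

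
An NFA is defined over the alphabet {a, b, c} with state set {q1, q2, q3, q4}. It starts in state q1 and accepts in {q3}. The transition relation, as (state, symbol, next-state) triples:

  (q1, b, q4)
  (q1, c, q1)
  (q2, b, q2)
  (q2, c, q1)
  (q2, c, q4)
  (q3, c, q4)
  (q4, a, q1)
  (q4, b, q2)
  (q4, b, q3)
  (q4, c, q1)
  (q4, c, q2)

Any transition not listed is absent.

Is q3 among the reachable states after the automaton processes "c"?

No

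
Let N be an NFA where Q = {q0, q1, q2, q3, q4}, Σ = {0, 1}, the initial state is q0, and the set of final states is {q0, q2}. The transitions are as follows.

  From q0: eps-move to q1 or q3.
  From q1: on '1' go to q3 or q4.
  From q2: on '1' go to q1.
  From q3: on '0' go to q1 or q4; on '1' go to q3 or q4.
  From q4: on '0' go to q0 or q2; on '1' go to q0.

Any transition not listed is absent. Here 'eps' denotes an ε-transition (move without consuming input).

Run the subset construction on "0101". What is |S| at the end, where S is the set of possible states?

Start: ε-closure({q0}) = {q0, q1, q3}.
Read '0': q0→∅, q1→∅, q3→{q1, q4}; now {q1, q4}.
Read '1': q1→{q3, q4}, q4→{q0}; union {q0, q3, q4}; ε-closure = {q0, q1, q3, q4}.
Read '0': q0→∅, q1→∅, q3→{q1, q4}, q4→{q0, q2}; union {q0, q1, q2, q4}; ε-closure = {q0, q1, q2, q3, q4}.
Read '1': q0→∅, q1→{q3, q4}, q2→{q1}, q3→{q3, q4}, q4→{q0}; now {q0, q1, q3, q4}.
That set has 4 states.

4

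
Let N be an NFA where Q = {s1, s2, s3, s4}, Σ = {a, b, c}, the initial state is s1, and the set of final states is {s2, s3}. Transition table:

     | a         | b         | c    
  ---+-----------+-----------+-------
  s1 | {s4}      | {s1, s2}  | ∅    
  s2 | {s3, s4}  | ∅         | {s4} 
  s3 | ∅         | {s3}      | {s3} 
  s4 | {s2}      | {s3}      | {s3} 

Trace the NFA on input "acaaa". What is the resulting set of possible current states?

Start in {s1}.
Read 'a': {s1} → {s4}.
Read 'c': {s4} → {s3}.
Read 'a': {s3} → ∅.
The set is empty and remains empty for the remaining 2 symbols.

∅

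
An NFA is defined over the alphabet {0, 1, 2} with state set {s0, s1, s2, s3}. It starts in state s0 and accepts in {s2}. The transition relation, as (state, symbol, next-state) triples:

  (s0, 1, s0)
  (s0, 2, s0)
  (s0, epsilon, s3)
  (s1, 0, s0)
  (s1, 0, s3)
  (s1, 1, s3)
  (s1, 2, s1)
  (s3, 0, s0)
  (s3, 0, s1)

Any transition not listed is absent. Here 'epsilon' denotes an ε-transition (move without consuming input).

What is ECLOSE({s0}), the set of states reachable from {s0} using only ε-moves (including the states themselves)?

{s0, s3}

Begin with {s0}.
ε-move s0 → s3; add s3.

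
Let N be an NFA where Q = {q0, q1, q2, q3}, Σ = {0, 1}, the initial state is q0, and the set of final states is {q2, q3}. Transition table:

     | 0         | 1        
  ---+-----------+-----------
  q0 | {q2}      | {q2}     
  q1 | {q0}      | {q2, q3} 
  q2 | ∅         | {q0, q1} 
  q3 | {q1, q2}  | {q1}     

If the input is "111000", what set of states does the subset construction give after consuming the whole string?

{q2}

Start in {q0}.
Read '1': q0→{q2}; now {q2}.
Read '1': q2→{q0, q1}; now {q0, q1}.
Read '1': q0→{q2}, q1→{q2, q3}; now {q2, q3}.
Read '0': q2→∅, q3→{q1, q2}; now {q1, q2}.
Read '0': q1→{q0}, q2→∅; now {q0}.
Read '0': q0→{q2}; now {q2}.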